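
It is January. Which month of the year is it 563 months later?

December

563 mod 12 = 11 (since 46·12 = 552).
January + 11 months → December.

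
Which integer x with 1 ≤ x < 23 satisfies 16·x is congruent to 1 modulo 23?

16·13 = 208 = 9·23 + 1, so 16⁻¹ ≡ 13 (mod 23).

13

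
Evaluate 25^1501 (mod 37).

28

Square-and-reduce mod 37: 25^1≡25, 25^2≡33, 25^4≡16, 25^8≡34, 25^16≡9, 25^32≡7, 25^64≡12, 25^128≡33, 25^256≡16, 25^512≡34, 25^1024≡9.
1501 = 1 + 4 + 8 + 16 + 64 + 128 + 256 + 1024, so 25^1501 ≡ 25·16·34·9·12·33·16·9 ≡ 28 (mod 37).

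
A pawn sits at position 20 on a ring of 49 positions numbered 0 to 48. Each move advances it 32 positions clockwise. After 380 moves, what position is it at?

380·32 = 12160.
12160 = 248·49 + 8, so 12160 mod 49 = 8.
(20 + 8) mod 49 = 28.

28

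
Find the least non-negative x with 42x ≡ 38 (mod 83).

The inverse of 42 mod 83 is 2 (since 42·2 = 84 ≡ 1).
Multiplying both sides by 2: x ≡ 2·38 = 76 ≡ 76 (mod 83).

76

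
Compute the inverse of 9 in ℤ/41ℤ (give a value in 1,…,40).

32

41 = 4·9 + 5
9 = 1·5 + 4
5 = 1·4 + 1
4 = 4·1 + 0
Back-substituting gives 9·32 ≡ 1 (mod 41).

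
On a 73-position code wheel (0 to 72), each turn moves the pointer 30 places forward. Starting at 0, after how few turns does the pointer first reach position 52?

The inverse of 30 mod 73 is 56 (since 30·56 = 1680 ≡ 1).
So x ≡ 56·52 = 2912 ≡ 65 (mod 73).
Check: 30·65 = 1950 = 26·73 + 52.

65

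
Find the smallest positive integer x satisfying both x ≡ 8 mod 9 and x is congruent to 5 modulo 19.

Since 19·1 ≡ 1 (mod 9), take x = 5 + 19·((8−5)·1 mod 9) = 5 + 19·3 = 62.
Check: 62 mod 9 = 8, 62 mod 19 = 5.

62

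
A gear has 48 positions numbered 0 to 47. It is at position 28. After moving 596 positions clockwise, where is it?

0

596 = 12·48 + 20, so 596 mod 48 = 20.
(28 + 20) mod 48 = 0.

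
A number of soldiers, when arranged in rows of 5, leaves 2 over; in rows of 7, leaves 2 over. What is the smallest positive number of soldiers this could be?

2

x ≡ 2 (mod 5) gives x ∈ {2}.
The first of these with x mod 7 = 2 is 2.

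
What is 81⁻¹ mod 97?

6

97 = 1·81 + 16
81 = 5·16 + 1
16 = 16·1 + 0
Back-substituting gives 81·6 ≡ 1 (mod 97).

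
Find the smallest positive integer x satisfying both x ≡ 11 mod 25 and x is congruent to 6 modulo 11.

61

Since 11·16 ≡ 1 (mod 25), take x = 6 + 11·((11−6)·16 mod 25) = 6 + 11·5 = 61.
Check: 61 mod 25 = 11, 61 mod 11 = 6.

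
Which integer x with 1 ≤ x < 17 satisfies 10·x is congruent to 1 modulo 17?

12

10·12 = 120 = 7·17 + 1, so 10⁻¹ ≡ 12 (mod 17).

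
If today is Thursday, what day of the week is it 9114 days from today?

Thursday

9114 mod 7 = 0 (since 1302·7 = 9114).
Thursday + 0 days → Thursday.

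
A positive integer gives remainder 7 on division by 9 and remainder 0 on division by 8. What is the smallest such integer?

x ≡ 0 (mod 8) gives x ∈ {0, 8, 16}.
The first of these with x mod 9 = 7 is 16.

16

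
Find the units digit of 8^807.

2

Powers of 8 mod 10 repeat with period 4: 8, 4, 2, 6.
807 leaves remainder 3 on division by 4, so 8^807 ends in 2.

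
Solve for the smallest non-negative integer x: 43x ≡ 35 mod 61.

15

The inverse of 43 mod 61 is 44 (since 43·44 = 1892 ≡ 1).
So x ≡ 44·35 = 1540 ≡ 15 (mod 61).
Check: 43·15 = 645 = 10·61 + 35.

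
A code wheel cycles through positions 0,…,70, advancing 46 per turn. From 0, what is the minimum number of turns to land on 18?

The inverse of 46 mod 71 is 17 (since 46·17 = 782 ≡ 1).
So x ≡ 17·18 = 306 ≡ 22 (mod 71).

22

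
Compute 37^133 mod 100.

By repeated squaring mod 100: 37^1≡37, 37^2≡69, 37^4≡61, 37^8≡21, 37^16≡41, 37^32≡81, 37^64≡61, 37^128≡21.
133 = 1 + 4 + 128, so 37^133 ≡ 37·61·21 ≡ 97 (mod 100).

97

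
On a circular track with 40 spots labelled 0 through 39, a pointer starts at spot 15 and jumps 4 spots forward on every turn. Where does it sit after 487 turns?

487·4 = 1948.
1948 = 48·40 + 28, so 1948 mod 40 = 28.
(15 + 28) mod 40 = 3.

3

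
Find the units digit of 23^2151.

Powers of 3 mod 10 repeat with period 4: 3, 9, 7, 1.
2151 leaves remainder 3 on division by 4, so 23^2151 ends in 7.

7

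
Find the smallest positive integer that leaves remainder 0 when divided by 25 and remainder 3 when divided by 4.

75

x ≡ 3 (mod 4) gives x ∈ {3, 7, 11, 15, 19, 23, 27, 31, …}.
The first of these with x mod 25 = 0 is 75.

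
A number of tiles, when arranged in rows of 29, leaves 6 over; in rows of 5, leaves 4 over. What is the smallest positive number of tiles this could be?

x ≡ 4 (mod 5) gives x ∈ {4, 9, 14, 19, 24, 29, 34, 39, …}.
The first of these with x mod 29 = 6 is 64.

64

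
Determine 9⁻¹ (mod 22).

9·5 = 45 = 2·22 + 1, so 9⁻¹ ≡ 5 (mod 22).

5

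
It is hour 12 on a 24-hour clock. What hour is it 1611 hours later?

1611 − 67·24 = 3, so 1611 ≡ 3 (mod 24).
(12 + 3) mod 24 = 15.

15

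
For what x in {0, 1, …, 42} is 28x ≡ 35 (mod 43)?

28⁻¹ ≡ 20 (mod 43) because 28·20 = 560 = 13·43 + 1.
Multiplying both sides by 20: x ≡ 20·35 = 700 ≡ 12 (mod 43).

12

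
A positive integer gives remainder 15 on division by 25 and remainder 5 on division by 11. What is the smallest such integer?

Since 11·16 ≡ 1 (mod 25), take x = 5 + 11·((15−5)·16 mod 25) = 5 + 11·10 = 115.
Check: 115 mod 25 = 15, 115 mod 11 = 5.

115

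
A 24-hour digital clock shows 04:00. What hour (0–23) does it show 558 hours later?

Dividing 558 by 24 gives quotient 23 and remainder 6.
(4 + 6) mod 24 = 10.

10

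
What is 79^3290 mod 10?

1

The units digit of 79^n cycles with period 2: 9, 1, …
3290 leaves remainder 0 on division by 2, so 79^3290 ends in 1.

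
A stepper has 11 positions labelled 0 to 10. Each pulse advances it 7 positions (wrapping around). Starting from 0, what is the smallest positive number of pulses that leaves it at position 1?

7·8 = 56 = 5·11 + 1, so 7⁻¹ ≡ 8 (mod 11).

8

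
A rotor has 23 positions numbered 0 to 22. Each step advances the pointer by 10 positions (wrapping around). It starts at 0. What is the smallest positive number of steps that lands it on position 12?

15

10⁻¹ ≡ 7 (mod 23) because 10·7 = 70 = 3·23 + 1.
Multiplying both sides by 7: x ≡ 7·12 = 84 ≡ 15 (mod 23).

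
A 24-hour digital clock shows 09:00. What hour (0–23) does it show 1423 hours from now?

1423 = 59·24 + 7, so 1423 mod 24 = 7.
(9 + 7) mod 24 = 16.

16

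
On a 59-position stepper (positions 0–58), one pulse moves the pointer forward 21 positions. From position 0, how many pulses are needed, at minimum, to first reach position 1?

59 = 2·21 + 17
21 = 1·17 + 4
17 = 4·4 + 1
4 = 4·1 + 0
Back-substituting gives 21·45 ≡ 1 (mod 59).

45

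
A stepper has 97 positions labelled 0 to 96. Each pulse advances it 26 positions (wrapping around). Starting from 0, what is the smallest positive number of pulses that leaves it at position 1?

56

26·56 = 1456 = 15·97 + 1, so 26⁻¹ ≡ 56 (mod 97).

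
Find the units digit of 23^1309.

Powers of 3 mod 10 repeat with period 4: 3, 9, 7, 1.
1309 leaves remainder 1 on division by 4, so 23^1309 ends in 3.

3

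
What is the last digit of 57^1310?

9

The units digit of 57^n cycles with period 4: 7, 9, 3, 1, …
1310 mod 4 = 2, so the last digit matches 7^2 = 9.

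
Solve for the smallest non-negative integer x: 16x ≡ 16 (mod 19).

1

The inverse of 16 mod 19 is 6 (since 16·6 = 96 ≡ 1).
So x ≡ 6·16 = 96 ≡ 1 (mod 19).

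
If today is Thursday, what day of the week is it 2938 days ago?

Saturday

2938 = 419·7 + 5, so 2938 mod 7 = 5.
Thursday − 5 days → Saturday.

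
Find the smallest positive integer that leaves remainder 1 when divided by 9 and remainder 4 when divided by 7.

x ≡ 4 (mod 7) gives x ∈ {4, 11, 18, 25, 32, 39, 46}.
The first of these with x mod 9 = 1 is 46.

46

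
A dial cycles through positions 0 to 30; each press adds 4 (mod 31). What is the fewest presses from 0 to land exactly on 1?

31 = 7·4 + 3
4 = 1·3 + 1
3 = 3·1 + 0
Back-substituting gives 4·8 ≡ 1 (mod 31).

8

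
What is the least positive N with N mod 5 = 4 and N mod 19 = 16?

x ≡ 4 (mod 5) gives x ∈ {4, 9, 14, 19, 24, 29, 34, 39, …}.
The first of these with x mod 19 = 16 is 54.

54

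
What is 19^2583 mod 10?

9

Powers of 9 mod 10 repeat with period 2: 9, 1.
2583 mod 2 = 1, so the last digit matches 9^1 = 9.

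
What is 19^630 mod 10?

1

Last digits of 9^n: 9, 1 (period 2).
630 leaves remainder 0 on division by 2, so 19^630 ends in 1.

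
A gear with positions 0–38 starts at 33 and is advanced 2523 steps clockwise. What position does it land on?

21

2523 = 64·39 + 27, so 2523 mod 39 = 27.
(33 + 27) mod 39 = 21.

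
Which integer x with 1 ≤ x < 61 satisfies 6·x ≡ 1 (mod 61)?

51

6·51 = 306 = 5·61 + 1, so 6⁻¹ ≡ 51 (mod 61).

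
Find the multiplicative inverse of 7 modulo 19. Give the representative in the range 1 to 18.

19 = 2·7 + 5
7 = 1·5 + 2
5 = 2·2 + 1
2 = 2·1 + 0
Back-substituting gives 7·11 ≡ 1 (mod 19).

11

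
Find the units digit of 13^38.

9

Last digits of 3^n: 3, 9, 7, 1 (period 4).
38 mod 4 = 2, so the last digit matches 3^2 = 9.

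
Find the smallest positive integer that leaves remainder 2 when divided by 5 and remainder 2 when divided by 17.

x ≡ 2 (mod 5) gives x ∈ {2}.
The first of these with x mod 17 = 2 is 2.

2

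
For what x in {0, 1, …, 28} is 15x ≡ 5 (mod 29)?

10

The inverse of 15 mod 29 is 2 (since 15·2 = 30 ≡ 1).
Multiplying both sides by 2: x ≡ 2·5 = 10 ≡ 10 (mod 29).
Check: 15·10 = 150 = 5·29 + 5.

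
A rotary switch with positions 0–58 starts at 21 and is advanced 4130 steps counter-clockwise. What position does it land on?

21

Dividing 4130 by 59 gives quotient 70 and remainder 0.
(21 − 0) mod 59 = 21.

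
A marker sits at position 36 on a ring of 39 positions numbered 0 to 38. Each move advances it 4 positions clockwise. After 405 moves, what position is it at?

18

405·4 = 1620.
1620 mod 39 = 21 (since 41·39 = 1599).
(36 + 21) mod 39 = 18.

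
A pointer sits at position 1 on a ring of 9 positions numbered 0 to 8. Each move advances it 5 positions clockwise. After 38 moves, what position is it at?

38·5 = 190.
190 − 21·9 = 1, so 190 ≡ 1 (mod 9).
(1 + 1) mod 9 = 2.

2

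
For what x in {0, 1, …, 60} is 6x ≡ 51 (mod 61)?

The inverse of 6 mod 61 is 51 (since 6·51 = 306 ≡ 1).
Multiplying both sides by 51: x ≡ 51·51 = 2601 ≡ 39 (mod 61).
Check: 6·39 = 234 = 3·61 + 51.

39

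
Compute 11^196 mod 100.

Square-and-reduce mod 100: 11^1≡11, 11^2≡21, 11^4≡41, 11^8≡81, 11^16≡61, 11^32≡21, 11^64≡41, 11^128≡81.
Since 196 = 4 + 64 + 128 in binary, 11^196 ≡ 41·41·81 ≡ 61 (mod 100).

61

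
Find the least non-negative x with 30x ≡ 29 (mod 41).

16

30⁻¹ ≡ 26 (mod 41) because 30·26 = 780 = 19·41 + 1.
Multiplying both sides by 26: x ≡ 26·29 = 754 ≡ 16 (mod 41).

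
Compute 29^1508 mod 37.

10

Square-and-reduce mod 37: 29^1≡29, 29^2≡27, 29^4≡26, 29^8≡10, 29^16≡26, 29^32≡10, 29^64≡26, 29^128≡10, 29^256≡26, 29^512≡10, 29^1024≡26.
Since 1508 = 4 + 32 + 64 + 128 + 256 + 1024 in binary, 29^1508 ≡ 26·10·26·10·26·26 ≡ 10 (mod 37).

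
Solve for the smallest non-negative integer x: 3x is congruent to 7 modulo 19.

15

The inverse of 3 mod 19 is 13 (since 3·13 = 39 ≡ 1).
Multiplying both sides by 13: x ≡ 13·7 = 91 ≡ 15 (mod 19).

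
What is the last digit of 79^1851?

9

Powers of 9 mod 10 repeat with period 2: 9, 1.
1851 mod 2 = 1, so the last digit matches 9^1 = 9.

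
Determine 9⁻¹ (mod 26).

3

9·3 = 27 = 1·26 + 1, so 9⁻¹ ≡ 3 (mod 26).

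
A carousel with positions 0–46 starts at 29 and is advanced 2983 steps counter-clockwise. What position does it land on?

2983 mod 47 = 22 (since 63·47 = 2961).
(29 − 22) mod 47 = 7.

7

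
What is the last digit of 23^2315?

7

Powers of 3 mod 10 repeat with period 4: 3, 9, 7, 1.
2315 leaves remainder 3 on division by 4, so 23^2315 ends in 7.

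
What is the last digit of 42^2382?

4

Last digits of 2^n: 2, 4, 8, 6 (period 4).
2382 mod 4 = 2, so the last digit matches 2^2 = 4.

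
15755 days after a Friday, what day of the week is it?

Wednesday

15755 mod 7 = 5 (since 2250·7 = 15750).
Friday + 5 days → Wednesday.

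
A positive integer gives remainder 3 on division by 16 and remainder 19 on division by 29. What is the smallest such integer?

19

x ≡ 3 (mod 16) gives x ∈ {3, 19}.
The first of these with x mod 29 = 19 is 19.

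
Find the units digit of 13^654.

9

Powers of 3 mod 10 repeat with period 4: 3, 9, 7, 1.
654 mod 4 = 2, so the last digit matches 3^2 = 9.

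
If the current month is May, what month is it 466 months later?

466 mod 12 = 10 (since 38·12 = 456).
May + 10 months → March.

March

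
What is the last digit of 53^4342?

The units digit of 53^n cycles with period 4: 3, 9, 7, 1, …
4342 mod 4 = 2, so the last digit matches 3^2 = 9.

9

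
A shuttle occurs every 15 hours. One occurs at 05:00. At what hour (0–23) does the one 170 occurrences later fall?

11

170·15 = 2550.
2550 mod 24 = 6 (since 106·24 = 2544).
(5 + 6) mod 24 = 11.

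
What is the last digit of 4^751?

4

Powers of 4 mod 10 repeat with period 2: 4, 6.
751 leaves remainder 1 on division by 2, so 4^751 ends in 4.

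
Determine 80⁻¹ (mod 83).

55

80·55 = 4400 = 53·83 + 1, so 80⁻¹ ≡ 55 (mod 83).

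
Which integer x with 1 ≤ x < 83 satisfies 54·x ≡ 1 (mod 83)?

20

54·20 = 1080 = 13·83 + 1, so 54⁻¹ ≡ 20 (mod 83).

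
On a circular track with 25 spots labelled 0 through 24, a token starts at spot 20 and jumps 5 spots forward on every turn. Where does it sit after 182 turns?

182·5 = 910.
910 mod 25 = 10 (since 36·25 = 900).
(20 + 10) mod 25 = 5.

5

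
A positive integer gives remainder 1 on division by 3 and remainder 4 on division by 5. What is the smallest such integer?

Since 5·2 ≡ 1 (mod 3), take x = 4 + 5·((1−4)·2 mod 3) = 4 + 5·0 = 4.
Check: 4 mod 3 = 1, 4 mod 5 = 4.

4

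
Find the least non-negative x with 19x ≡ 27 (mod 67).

12

19⁻¹ ≡ 60 (mod 67) because 19·60 = 1140 = 17·67 + 1.
Multiplying both sides by 60: x ≡ 60·27 = 1620 ≡ 12 (mod 67).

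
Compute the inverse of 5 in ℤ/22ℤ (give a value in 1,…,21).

5·9 = 45 = 2·22 + 1, so 5⁻¹ ≡ 9 (mod 22).

9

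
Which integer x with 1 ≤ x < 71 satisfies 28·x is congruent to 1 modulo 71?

71 = 2·28 + 15
28 = 1·15 + 13
15 = 1·13 + 2
13 = 6·2 + 1
2 = 2·1 + 0
Back-substituting gives 28·33 ≡ 1 (mod 71).

33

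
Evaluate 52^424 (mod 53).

1

Successive squares of 52 mod 53: 52^1≡52, 52^2≡1, 52^4≡1, 52^8≡1, 52^16≡1, 52^32≡1, 52^64≡1, 52^128≡1, 52^256≡1.
Since 424 = 8 + 32 + 128 + 256 in binary, 52^424 ≡ 1·1·1·1 ≡ 1 (mod 53).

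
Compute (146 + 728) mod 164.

54

728 − 4·164 = 72, so 728 ≡ 72 (mod 164).
(146 + 72) mod 164 = 54.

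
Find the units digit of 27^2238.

9

The units digit of 27^n cycles with period 4: 7, 9, 3, 1, …
2238 leaves remainder 2 on division by 4, so 27^2238 ends in 9.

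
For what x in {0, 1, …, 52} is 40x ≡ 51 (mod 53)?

The inverse of 40 mod 53 is 4 (since 40·4 = 160 ≡ 1).
Multiplying both sides by 4: x ≡ 4·51 = 204 ≡ 45 (mod 53).

45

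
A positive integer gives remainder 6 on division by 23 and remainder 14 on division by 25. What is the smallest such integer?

489

x ≡ 6 (mod 23) gives x ∈ {6, 29, 52, 75, 98, 121, 144, 167, …}.
The first of these with x mod 25 = 14 is 489.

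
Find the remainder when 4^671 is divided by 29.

By repeated squaring mod 29: 4^1≡4, 4^2≡16, 4^4≡24, 4^8≡25, 4^16≡16, 4^32≡24, 4^64≡25, 4^128≡16, 4^256≡24, 4^512≡25.
Since 671 = 1 + 2 + 4 + 8 + 16 + 128 + 512 in binary, 4^671 ≡ 4·16·24·25·16·16·25 ≡ 22 (mod 29).

22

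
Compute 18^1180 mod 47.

Square-and-reduce mod 47: 18^1≡18, 18^2≡42, 18^4≡25, 18^8≡14, 18^16≡8, 18^32≡17, 18^64≡7, 18^128≡2, 18^256≡4, 18^512≡16, 18^1024≡21.
Since 1180 = 4 + 8 + 16 + 128 + 1024 in binary, 18^1180 ≡ 25·14·8·2·21 ≡ 6 (mod 47).

6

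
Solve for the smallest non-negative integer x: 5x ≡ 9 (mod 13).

5⁻¹ ≡ 8 (mod 13) because 5·8 = 40 = 3·13 + 1.
Multiplying both sides by 8: x ≡ 8·9 = 72 ≡ 7 (mod 13).

7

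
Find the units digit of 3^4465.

The units digit of 3^n cycles with period 4: 3, 9, 7, 1, …
4465 leaves remainder 1 on division by 4, so 3^4465 ends in 3.

3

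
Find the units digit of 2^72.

The units digit of 2^n cycles with period 4: 2, 4, 8, 6, …
72 mod 4 = 0, so the last digit matches 2^4 = 6.

6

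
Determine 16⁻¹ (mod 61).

42

61 = 3·16 + 13
16 = 1·13 + 3
13 = 4·3 + 1
3 = 3·1 + 0
Back-substituting gives 16·42 ≡ 1 (mod 61).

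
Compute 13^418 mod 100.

Square-and-reduce mod 100: 13^1≡13, 13^2≡69, 13^4≡61, 13^8≡21, 13^16≡41, 13^32≡81, 13^64≡61, 13^128≡21, 13^256≡41.
Since 418 = 2 + 32 + 128 + 256 in binary, 13^418 ≡ 69·81·21·41 ≡ 29 (mod 100).

29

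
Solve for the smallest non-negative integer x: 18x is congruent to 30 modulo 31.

The inverse of 18 mod 31 is 19 (since 18·19 = 342 ≡ 1).
Multiplying both sides by 19: x ≡ 19·30 = 570 ≡ 12 (mod 31).
Check: 18·12 = 216 = 6·31 + 30.

12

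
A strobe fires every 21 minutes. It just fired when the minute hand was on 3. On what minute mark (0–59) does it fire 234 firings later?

57

234·21 = 4914.
4914 − 81·60 = 54, so 4914 ≡ 54 (mod 60).
(3 + 54) mod 60 = 57.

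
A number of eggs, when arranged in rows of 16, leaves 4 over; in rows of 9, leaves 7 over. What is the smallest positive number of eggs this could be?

52

x ≡ 7 (mod 9) gives x ∈ {7, 16, 25, 34, 43, 52}.
The first of these with x mod 16 = 4 is 52.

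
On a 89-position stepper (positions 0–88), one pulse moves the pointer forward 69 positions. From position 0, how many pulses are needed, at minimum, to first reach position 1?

40

69·40 = 2760 = 31·89 + 1, so 69⁻¹ ≡ 40 (mod 89).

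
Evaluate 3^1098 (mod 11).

Square-and-reduce mod 11: 3^1≡3, 3^2≡9, 3^4≡4, 3^8≡5, 3^16≡3, 3^32≡9, 3^64≡4, 3^128≡5, 3^256≡3, 3^512≡9, 3^1024≡4.
Since 1098 = 2 + 8 + 64 + 1024 in binary, 3^1098 ≡ 9·5·4·4 ≡ 5 (mod 11).

5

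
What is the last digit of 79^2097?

The units digit of 79^n cycles with period 2: 9, 1, …
2097 mod 2 = 1, so the last digit matches 9^1 = 9.

9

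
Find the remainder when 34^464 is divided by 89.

1

Successive squares of 34 mod 89: 34^1≡34, 34^2≡88, 34^4≡1, 34^8≡1, 34^16≡1, 34^32≡1, 34^64≡1, 34^128≡1, 34^256≡1.
464 = 16 + 64 + 128 + 256, so 34^464 ≡ 1·1·1·1 ≡ 1 (mod 89).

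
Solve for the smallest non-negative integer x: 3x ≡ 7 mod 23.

3⁻¹ ≡ 8 (mod 23) because 3·8 = 24 = 1·23 + 1.
Multiplying both sides by 8: x ≡ 8·7 = 56 ≡ 10 (mod 23).

10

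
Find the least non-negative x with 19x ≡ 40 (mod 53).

30

19⁻¹ ≡ 14 (mod 53) because 19·14 = 266 = 5·53 + 1.
So x ≡ 14·40 = 560 ≡ 30 (mod 53).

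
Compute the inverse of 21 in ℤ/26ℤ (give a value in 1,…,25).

26 = 1·21 + 5
21 = 4·5 + 1
5 = 5·1 + 0
Back-substituting gives 21·5 ≡ 1 (mod 26).

5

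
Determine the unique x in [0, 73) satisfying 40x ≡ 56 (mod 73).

16

The inverse of 40 mod 73 is 42 (since 40·42 = 1680 ≡ 1).
Multiplying both sides by 42: x ≡ 42·56 = 2352 ≡ 16 (mod 73).
Check: 40·16 = 640 = 8·73 + 56.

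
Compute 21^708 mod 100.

Successive squares of 21 mod 100: 21^1≡21, 21^2≡41, 21^4≡81, 21^8≡61, 21^16≡21, 21^32≡41, 21^64≡81, 21^128≡61, 21^256≡21, 21^512≡41.
Since 708 = 4 + 64 + 128 + 512 in binary, 21^708 ≡ 81·81·61·41 ≡ 61 (mod 100).

61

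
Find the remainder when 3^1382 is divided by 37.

16

Square-and-reduce mod 37: 3^1≡3, 3^2≡9, 3^4≡7, 3^8≡12, 3^16≡33, 3^32≡16, 3^64≡34, 3^128≡9, 3^256≡7, 3^512≡12, 3^1024≡33.
1382 = 2 + 4 + 32 + 64 + 256 + 1024, so 3^1382 ≡ 9·7·16·34·7·33 ≡ 16 (mod 37).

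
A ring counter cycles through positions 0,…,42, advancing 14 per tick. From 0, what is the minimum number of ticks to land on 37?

14⁻¹ ≡ 40 (mod 43) because 14·40 = 560 = 13·43 + 1.
Multiplying both sides by 40: x ≡ 40·37 = 1480 ≡ 18 (mod 43).
Check: 14·18 = 252 = 5·43 + 37.

18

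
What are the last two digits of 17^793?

By repeated squaring mod 100: 17^1≡17, 17^2≡89, 17^4≡21, 17^8≡41, 17^16≡81, 17^32≡61, 17^64≡21, 17^128≡41, 17^256≡81, 17^512≡61.
793 = 1 + 8 + 16 + 256 + 512, so 17^793 ≡ 17·41·81·81·61 ≡ 37 (mod 100).

37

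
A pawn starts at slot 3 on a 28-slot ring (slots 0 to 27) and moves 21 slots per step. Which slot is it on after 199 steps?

199·21 = 4179.
4179 − 149·28 = 7, so 4179 ≡ 7 (mod 28).
(3 + 7) mod 28 = 10.

10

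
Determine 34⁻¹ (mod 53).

34·39 = 1326 = 25·53 + 1, so 34⁻¹ ≡ 39 (mod 53).

39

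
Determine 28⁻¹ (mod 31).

28·10 = 280 = 9·31 + 1, so 28⁻¹ ≡ 10 (mod 31).

10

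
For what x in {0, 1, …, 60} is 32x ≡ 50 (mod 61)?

13

The inverse of 32 mod 61 is 21 (since 32·21 = 672 ≡ 1).
Multiplying both sides by 21: x ≡ 21·50 = 1050 ≡ 13 (mod 61).
Check: 32·13 = 416 = 6·61 + 50.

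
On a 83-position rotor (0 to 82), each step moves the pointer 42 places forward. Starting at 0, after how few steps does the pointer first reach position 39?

The inverse of 42 mod 83 is 2 (since 42·2 = 84 ≡ 1).
So x ≡ 2·39 = 78 ≡ 78 (mod 83).

78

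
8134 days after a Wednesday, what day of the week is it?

Wednesday

8134 − 1162·7 = 0, so 8134 ≡ 0 (mod 7).
Wednesday + 0 days → Wednesday.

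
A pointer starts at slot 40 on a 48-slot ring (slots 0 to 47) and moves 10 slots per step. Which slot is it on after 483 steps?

22

483·10 = 4830.
4830 mod 48 = 30 (since 100·48 = 4800).
(40 + 30) mod 48 = 22.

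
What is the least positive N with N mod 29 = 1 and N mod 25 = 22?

697

x ≡ 22 (mod 25) gives x ∈ {22, 47, 72, 97, 122, 147, 172, 197, …}.
The first of these with x mod 29 = 1 is 697.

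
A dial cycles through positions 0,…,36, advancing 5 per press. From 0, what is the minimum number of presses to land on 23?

5⁻¹ ≡ 15 (mod 37) because 5·15 = 75 = 2·37 + 1.
Multiplying both sides by 15: x ≡ 15·23 = 345 ≡ 12 (mod 37).

12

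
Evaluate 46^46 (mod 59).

By repeated squaring mod 59: 46^1≡46, 46^2≡51, 46^4≡5, 46^8≡25, 46^16≡35, 46^32≡45.
Since 46 = 2 + 4 + 8 + 32 in binary, 46^46 ≡ 51·5·25·45 ≡ 17 (mod 59).

17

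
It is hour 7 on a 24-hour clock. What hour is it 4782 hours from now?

13

4782 mod 24 = 6 (since 199·24 = 4776).
(7 + 6) mod 24 = 13.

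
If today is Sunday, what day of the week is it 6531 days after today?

6531 = 933·7 + 0, so 6531 mod 7 = 0.
Sunday + 0 days → Sunday.

Sunday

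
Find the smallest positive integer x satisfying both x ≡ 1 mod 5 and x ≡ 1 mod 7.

1

x ≡ 1 (mod 5) gives x ∈ {1}.
The first of these with x mod 7 = 1 is 1.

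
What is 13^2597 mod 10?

Powers of 3 mod 10 repeat with period 4: 3, 9, 7, 1.
2597 leaves remainder 1 on division by 4, so 13^2597 ends in 3.

3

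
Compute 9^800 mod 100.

1

Successive squares of 9 mod 100: 9^1≡9, 9^2≡81, 9^4≡61, 9^8≡21, 9^16≡41, 9^32≡81, 9^64≡61, 9^128≡21, 9^256≡41, 9^512≡81.
Since 800 = 32 + 256 + 512 in binary, 9^800 ≡ 81·41·81 ≡ 1 (mod 100).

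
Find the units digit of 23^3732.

1

Last digits of 3^n: 3, 9, 7, 1 (period 4).
3732 leaves remainder 0 on division by 4, so 23^3732 ends in 1.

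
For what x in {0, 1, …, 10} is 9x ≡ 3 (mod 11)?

The inverse of 9 mod 11 is 5 (since 9·5 = 45 ≡ 1).
So x ≡ 5·3 = 15 ≡ 4 (mod 11).
Check: 9·4 = 36 = 3·11 + 3.

4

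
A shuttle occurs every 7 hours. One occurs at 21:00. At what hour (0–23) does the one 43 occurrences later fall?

10

43·7 = 301.
301 mod 24 = 13 (since 12·24 = 288).
(21 + 13) mod 24 = 10.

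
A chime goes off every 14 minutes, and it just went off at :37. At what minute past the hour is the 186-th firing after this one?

186·14 = 2604.
2604 mod 60 = 24 (since 43·60 = 2580).
(37 + 24) mod 60 = 1.

1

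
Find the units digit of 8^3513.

8

Powers of 8 mod 10 repeat with period 4: 8, 4, 2, 6.
3513 mod 4 = 1, so the last digit matches 8^1 = 8.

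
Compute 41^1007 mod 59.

By repeated squaring mod 59: 41^1≡41, 41^2≡29, 41^4≡15, 41^8≡48, 41^16≡3, 41^32≡9, 41^64≡22, 41^128≡12, 41^256≡26, 41^512≡27.
1007 = 1 + 2 + 4 + 8 + 32 + 64 + 128 + 256 + 512, so 41^1007 ≡ 41·29·15·48·9·22·12·26·27 ≡ 16 (mod 59).

16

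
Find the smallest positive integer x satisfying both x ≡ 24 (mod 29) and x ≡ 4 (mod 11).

169

x ≡ 4 (mod 11) gives x ∈ {4, 15, 26, 37, 48, 59, 70, 81, …}.
The first of these with x mod 29 = 24 is 169.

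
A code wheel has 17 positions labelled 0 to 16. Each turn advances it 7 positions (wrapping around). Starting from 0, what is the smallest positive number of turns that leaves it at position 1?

7·5 = 35 = 2·17 + 1, so 7⁻¹ ≡ 5 (mod 17).

5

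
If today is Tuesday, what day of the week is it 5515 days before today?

5515 mod 7 = 6 (since 787·7 = 5509).
Tuesday − 6 days → Wednesday.

Wednesday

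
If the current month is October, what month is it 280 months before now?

June

280 mod 12 = 4 (since 23·12 = 276).
October − 4 months → June.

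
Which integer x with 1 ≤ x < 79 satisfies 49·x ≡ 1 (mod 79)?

50

79 = 1·49 + 30
49 = 1·30 + 19
30 = 1·19 + 11
19 = 1·11 + 8
11 = 1·8 + 3
8 = 2·3 + 2
3 = 1·2 + 1
2 = 2·1 + 0
Back-substituting gives 49·50 ≡ 1 (mod 79).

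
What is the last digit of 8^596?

The units digit of 8^n cycles with period 4: 8, 4, 2, 6, …
596 leaves remainder 0 on division by 4, so 8^596 ends in 6.

6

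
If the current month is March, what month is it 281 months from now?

August

281 mod 12 = 5 (since 23·12 = 276).
March + 5 months → August.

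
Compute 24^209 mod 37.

Successive squares of 24 mod 37: 24^1≡24, 24^2≡21, 24^4≡34, 24^8≡9, 24^16≡7, 24^32≡12, 24^64≡33, 24^128≡16.
Since 209 = 1 + 16 + 64 + 128 in binary, 24^209 ≡ 24·7·33·16 ≡ 15 (mod 37).

15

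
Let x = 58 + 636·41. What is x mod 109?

83

636·41 = 26076.
26076 = 239·109 + 25, so 26076 mod 109 = 25.
(58 + 25) mod 109 = 83.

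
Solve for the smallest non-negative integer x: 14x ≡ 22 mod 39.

35

14⁻¹ ≡ 14 (mod 39) because 14·14 = 196 = 5·39 + 1.
So x ≡ 14·22 = 308 ≡ 35 (mod 39).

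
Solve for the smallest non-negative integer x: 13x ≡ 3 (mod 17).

13⁻¹ ≡ 4 (mod 17) because 13·4 = 52 = 3·17 + 1.
So x ≡ 4·3 = 12 ≡ 12 (mod 17).
Check: 13·12 = 156 = 9·17 + 3.

12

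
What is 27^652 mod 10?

1

Last digits of 7^n: 7, 9, 3, 1 (period 4).
652 leaves remainder 0 on division by 4, so 27^652 ends in 1.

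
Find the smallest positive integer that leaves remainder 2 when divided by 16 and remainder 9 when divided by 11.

x ≡ 9 (mod 11) gives x ∈ {9, 20, 31, 42, 53, 64, 75, 86, …}.
The first of these with x mod 16 = 2 is 130.

130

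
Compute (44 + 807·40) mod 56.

12

807·40 = 32280.
32280 − 576·56 = 24, so 32280 ≡ 24 (mod 56).
(44 + 24) mod 56 = 12.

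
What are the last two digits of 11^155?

51

Square-and-reduce mod 100: 11^1≡11, 11^2≡21, 11^4≡41, 11^8≡81, 11^16≡61, 11^32≡21, 11^64≡41, 11^128≡81.
Since 155 = 1 + 2 + 8 + 16 + 128 in binary, 11^155 ≡ 11·21·81·61·81 ≡ 51 (mod 100).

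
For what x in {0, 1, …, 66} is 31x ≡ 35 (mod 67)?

31⁻¹ ≡ 13 (mod 67) because 31·13 = 403 = 6·67 + 1.
Multiplying both sides by 13: x ≡ 13·35 = 455 ≡ 53 (mod 67).
Check: 31·53 = 1643 = 24·67 + 35.

53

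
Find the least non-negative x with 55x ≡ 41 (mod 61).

The inverse of 55 mod 61 is 10 (since 55·10 = 550 ≡ 1).
Multiplying both sides by 10: x ≡ 10·41 = 410 ≡ 44 (mod 61).

44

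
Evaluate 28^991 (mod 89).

Successive squares of 28 mod 89: 28^1≡28, 28^2≡72, 28^4≡22, 28^8≡39, 28^16≡8, 28^32≡64, 28^64≡2, 28^128≡4, 28^256≡16, 28^512≡78.
Since 991 = 1 + 2 + 4 + 8 + 16 + 64 + 128 + 256 + 512 in binary, 28^991 ≡ 28·72·22·39·8·2·4·16·78 ≡ 62 (mod 89).

62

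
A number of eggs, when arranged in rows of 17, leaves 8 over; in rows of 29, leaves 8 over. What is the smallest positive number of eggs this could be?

x ≡ 8 (mod 17) gives x ∈ {8}.
The first of these with x mod 29 = 8 is 8.

8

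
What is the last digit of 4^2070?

6

Last digits of 4^n: 4, 6 (period 2).
2070 mod 2 = 0, so the last digit matches 4^2 = 6.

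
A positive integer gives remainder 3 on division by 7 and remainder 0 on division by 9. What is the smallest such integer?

45

x ≡ 3 (mod 7) gives x ∈ {3, 10, 17, 24, 31, 38, 45}.
The first of these with x mod 9 = 0 is 45.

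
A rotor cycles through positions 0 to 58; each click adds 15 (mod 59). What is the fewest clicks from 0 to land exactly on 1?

4

15·4 = 60 = 1·59 + 1, so 15⁻¹ ≡ 4 (mod 59).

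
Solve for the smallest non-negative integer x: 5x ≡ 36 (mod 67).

The inverse of 5 mod 67 is 27 (since 5·27 = 135 ≡ 1).
Multiplying both sides by 27: x ≡ 27·36 = 972 ≡ 34 (mod 67).

34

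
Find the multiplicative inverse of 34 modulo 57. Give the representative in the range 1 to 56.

52

57 = 1·34 + 23
34 = 1·23 + 11
23 = 2·11 + 1
11 = 11·1 + 0
Back-substituting gives 34·52 ≡ 1 (mod 57).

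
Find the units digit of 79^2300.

The units digit of 79^n cycles with period 2: 9, 1, …
2300 leaves remainder 0 on division by 2, so 79^2300 ends in 1.

1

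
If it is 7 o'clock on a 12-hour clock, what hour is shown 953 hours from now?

12

Dividing 953 by 12 gives quotient 79 and remainder 5.
7 + 5 → 12 on a 12-hour dial.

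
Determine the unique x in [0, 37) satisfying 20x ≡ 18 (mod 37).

12

20⁻¹ ≡ 13 (mod 37) because 20·13 = 260 = 7·37 + 1.
Multiplying both sides by 13: x ≡ 13·18 = 234 ≡ 12 (mod 37).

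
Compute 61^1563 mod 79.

Square-and-reduce mod 79: 61^1≡61, 61^2≡8, 61^4≡64, 61^8≡67, 61^16≡65, 61^32≡38, 61^64≡22, 61^128≡10, 61^256≡21, 61^512≡46, 61^1024≡62.
Since 1563 = 1 + 2 + 8 + 16 + 512 + 1024 in binary, 61^1563 ≡ 61·8·67·65·46·62 ≡ 14 (mod 79).

14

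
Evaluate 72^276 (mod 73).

By repeated squaring mod 73: 72^1≡72, 72^2≡1, 72^4≡1, 72^8≡1, 72^16≡1, 72^32≡1, 72^64≡1, 72^128≡1, 72^256≡1.
276 = 4 + 16 + 256, so 72^276 ≡ 1·1·1 ≡ 1 (mod 73).

1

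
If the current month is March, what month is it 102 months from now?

102 = 8·12 + 6, so 102 mod 12 = 6.
March + 6 months → September.

September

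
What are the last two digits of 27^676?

By repeated squaring mod 100: 27^1≡27, 27^2≡29, 27^4≡41, 27^8≡81, 27^16≡61, 27^32≡21, 27^64≡41, 27^128≡81, 27^256≡61, 27^512≡21.
676 = 4 + 32 + 128 + 512, so 27^676 ≡ 41·21·81·21 ≡ 61 (mod 100).

61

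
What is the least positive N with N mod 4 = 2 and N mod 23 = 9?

78

x ≡ 2 (mod 4) gives x ∈ {2, 6, 10, 14, 18, 22, 26, 30, …}.
The first of these with x mod 23 = 9 is 78.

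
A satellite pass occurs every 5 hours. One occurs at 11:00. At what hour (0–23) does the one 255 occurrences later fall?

255·5 = 1275.
Dividing 1275 by 24 gives quotient 53 and remainder 3.
(11 + 3) mod 24 = 14.

14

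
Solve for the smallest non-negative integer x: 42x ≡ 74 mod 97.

11

42⁻¹ ≡ 67 (mod 97) because 42·67 = 2814 = 29·97 + 1.
So x ≡ 67·74 = 4958 ≡ 11 (mod 97).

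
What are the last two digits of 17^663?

Square-and-reduce mod 100: 17^1≡17, 17^2≡89, 17^4≡21, 17^8≡41, 17^16≡81, 17^32≡61, 17^64≡21, 17^128≡41, 17^256≡81, 17^512≡61.
663 = 1 + 2 + 4 + 16 + 128 + 512, so 17^663 ≡ 17·89·21·81·41·61 ≡ 13 (mod 100).

13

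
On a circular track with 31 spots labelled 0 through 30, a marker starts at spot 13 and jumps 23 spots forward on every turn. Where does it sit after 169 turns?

169·23 = 3887.
3887 = 125·31 + 12, so 3887 mod 31 = 12.
(13 + 12) mod 31 = 25.

25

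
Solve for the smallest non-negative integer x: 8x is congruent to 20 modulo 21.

13

8⁻¹ ≡ 8 (mod 21) because 8·8 = 64 = 3·21 + 1.
So x ≡ 8·20 = 160 ≡ 13 (mod 21).
Check: 8·13 = 104 = 4·21 + 20.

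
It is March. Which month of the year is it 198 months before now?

September

Dividing 198 by 12 gives quotient 16 and remainder 6.
March − 6 months → September.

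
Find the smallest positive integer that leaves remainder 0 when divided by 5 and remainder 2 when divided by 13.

Since 13·2 ≡ 1 (mod 5), take x = 2 + 13·((0−2)·2 mod 5) = 2 + 13·1 = 15.
Check: 15 mod 5 = 0, 15 mod 13 = 2.

15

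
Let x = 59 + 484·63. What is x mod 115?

484·63 = 30492.
Dividing 30492 by 115 gives quotient 265 and remainder 17.
(59 + 17) mod 115 = 76.

76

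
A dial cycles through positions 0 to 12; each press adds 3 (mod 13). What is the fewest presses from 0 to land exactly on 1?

3·9 = 27 = 2·13 + 1, so 3⁻¹ ≡ 9 (mod 13).

9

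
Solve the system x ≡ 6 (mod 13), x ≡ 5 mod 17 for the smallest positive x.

x ≡ 6 (mod 13) gives x ∈ {6, 19, 32, 45, 58, 71, 84, 97, …}.
The first of these with x mod 17 = 5 is 175.

175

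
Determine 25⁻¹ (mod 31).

25·5 = 125 = 4·31 + 1, so 25⁻¹ ≡ 5 (mod 31).

5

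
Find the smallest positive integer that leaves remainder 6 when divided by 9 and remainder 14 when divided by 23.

Since 23·2 ≡ 1 (mod 9), take x = 14 + 23·((6−14)·2 mod 9) = 14 + 23·2 = 60.
Check: 60 mod 9 = 6, 60 mod 23 = 14.

60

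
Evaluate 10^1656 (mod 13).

1

Square-and-reduce mod 13: 10^1≡10, 10^2≡9, 10^4≡3, 10^8≡9, 10^16≡3, 10^32≡9, 10^64≡3, 10^128≡9, 10^256≡3, 10^512≡9, 10^1024≡3.
1656 = 8 + 16 + 32 + 64 + 512 + 1024, so 10^1656 ≡ 9·3·9·3·9·3 ≡ 1 (mod 13).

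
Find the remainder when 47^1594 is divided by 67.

Square-and-reduce mod 67: 47^1≡47, 47^2≡65, 47^4≡4, 47^8≡16, 47^16≡55, 47^32≡10, 47^64≡33, 47^128≡17, 47^256≡21, 47^512≡39, 47^1024≡47.
1594 = 2 + 8 + 16 + 32 + 512 + 1024, so 47^1594 ≡ 65·16·55·10·39·47 ≡ 35 (mod 67).

35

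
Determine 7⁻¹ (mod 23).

10

7·10 = 70 = 3·23 + 1, so 7⁻¹ ≡ 10 (mod 23).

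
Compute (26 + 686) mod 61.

686 mod 61 = 15 (since 11·61 = 671).
(26 + 15) mod 61 = 41.

41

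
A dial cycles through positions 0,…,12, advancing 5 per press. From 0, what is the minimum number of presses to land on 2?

5⁻¹ ≡ 8 (mod 13) because 5·8 = 40 = 3·13 + 1.
Multiplying both sides by 8: x ≡ 8·2 = 16 ≡ 3 (mod 13).

3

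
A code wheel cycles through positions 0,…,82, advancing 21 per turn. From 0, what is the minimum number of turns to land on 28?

29

The inverse of 21 mod 83 is 4 (since 21·4 = 84 ≡ 1).
Multiplying both sides by 4: x ≡ 4·28 = 112 ≡ 29 (mod 83).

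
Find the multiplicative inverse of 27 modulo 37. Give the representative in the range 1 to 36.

11

37 = 1·27 + 10
27 = 2·10 + 7
10 = 1·7 + 3
7 = 2·3 + 1
3 = 3·1 + 0
Back-substituting gives 27·11 ≡ 1 (mod 37).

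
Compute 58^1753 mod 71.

4

Square-and-reduce mod 71: 58^1≡58, 58^2≡27, 58^4≡19, 58^8≡6, 58^16≡36, 58^32≡18, 58^64≡40, 58^128≡38, 58^256≡24, 58^512≡8, 58^1024≡64.
Since 1753 = 1 + 8 + 16 + 64 + 128 + 512 + 1024 in binary, 58^1753 ≡ 58·6·36·40·38·8·64 ≡ 4 (mod 71).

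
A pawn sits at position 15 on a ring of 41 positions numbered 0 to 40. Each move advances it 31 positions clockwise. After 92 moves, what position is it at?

92·31 = 2852.
2852 mod 41 = 23 (since 69·41 = 2829).
(15 + 23) mod 41 = 38.

38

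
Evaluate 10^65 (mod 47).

By repeated squaring mod 47: 10^1≡10, 10^2≡6, 10^4≡36, 10^8≡27, 10^16≡24, 10^32≡12, 10^64≡3.
65 = 1 + 64, so 10^65 ≡ 10·3 ≡ 30 (mod 47).

30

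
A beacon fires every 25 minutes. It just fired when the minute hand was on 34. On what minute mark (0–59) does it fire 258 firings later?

258·25 = 6450.
6450 = 107·60 + 30, so 6450 mod 60 = 30.
(34 + 30) mod 60 = 4.

4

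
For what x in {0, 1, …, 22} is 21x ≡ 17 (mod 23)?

The inverse of 21 mod 23 is 11 (since 21·11 = 231 ≡ 1).
So x ≡ 11·17 = 187 ≡ 3 (mod 23).

3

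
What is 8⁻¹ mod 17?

15

8·15 = 120 = 7·17 + 1, so 8⁻¹ ≡ 15 (mod 17).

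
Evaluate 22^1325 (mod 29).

9

Successive squares of 22 mod 29: 22^1≡22, 22^2≡20, 22^4≡23, 22^8≡7, 22^16≡20, 22^32≡23, 22^64≡7, 22^128≡20, 22^256≡23, 22^512≡7, 22^1024≡20.
1325 = 1 + 4 + 8 + 32 + 256 + 1024, so 22^1325 ≡ 22·23·7·23·23·20 ≡ 9 (mod 29).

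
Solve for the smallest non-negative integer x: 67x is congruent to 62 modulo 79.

8

The inverse of 67 mod 79 is 46 (since 67·46 = 3082 ≡ 1).
So x ≡ 46·62 = 2852 ≡ 8 (mod 79).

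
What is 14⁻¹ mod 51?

51 = 3·14 + 9
14 = 1·9 + 5
9 = 1·5 + 4
5 = 1·4 + 1
4 = 4·1 + 0
Back-substituting gives 14·11 ≡ 1 (mod 51).

11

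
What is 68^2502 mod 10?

4

Last digits of 8^n: 8, 4, 2, 6 (period 4).
2502 leaves remainder 2 on division by 4, so 68^2502 ends in 4.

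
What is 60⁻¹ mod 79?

79 = 1·60 + 19
60 = 3·19 + 3
19 = 6·3 + 1
3 = 3·1 + 0
Back-substituting gives 60·54 ≡ 1 (mod 79).

54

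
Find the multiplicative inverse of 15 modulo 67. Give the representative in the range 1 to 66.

15·9 = 135 = 2·67 + 1, so 15⁻¹ ≡ 9 (mod 67).

9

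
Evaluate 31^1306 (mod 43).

Successive squares of 31 mod 43: 31^1≡31, 31^2≡15, 31^4≡10, 31^8≡14, 31^16≡24, 31^32≡17, 31^64≡31, 31^128≡15, 31^256≡10, 31^512≡14, 31^1024≡24.
Since 1306 = 2 + 8 + 16 + 256 + 1024 in binary, 31^1306 ≡ 15·14·24·10·24 ≡ 10 (mod 43).

10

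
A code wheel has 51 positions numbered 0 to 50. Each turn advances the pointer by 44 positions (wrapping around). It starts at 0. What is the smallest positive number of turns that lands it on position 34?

17

The inverse of 44 mod 51 is 29 (since 44·29 = 1276 ≡ 1).
So x ≡ 29·34 = 986 ≡ 17 (mod 51).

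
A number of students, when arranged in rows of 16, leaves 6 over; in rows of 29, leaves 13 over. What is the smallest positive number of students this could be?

x ≡ 6 (mod 16) gives x ∈ {6, 22, 38, 54, 70, 86, 102, 118, …}.
The first of these with x mod 29 = 13 is 390.

390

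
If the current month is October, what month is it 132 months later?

132 mod 12 = 0 (since 11·12 = 132).
October + 0 months → October.

October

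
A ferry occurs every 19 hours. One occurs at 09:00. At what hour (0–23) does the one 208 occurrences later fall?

208·19 = 3952.
3952 mod 24 = 16 (since 164·24 = 3936).
(9 + 16) mod 24 = 1.

1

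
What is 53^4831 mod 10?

7

The units digit of 53^n cycles with period 4: 3, 9, 7, 1, …
4831 leaves remainder 3 on division by 4, so 53^4831 ends in 7.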